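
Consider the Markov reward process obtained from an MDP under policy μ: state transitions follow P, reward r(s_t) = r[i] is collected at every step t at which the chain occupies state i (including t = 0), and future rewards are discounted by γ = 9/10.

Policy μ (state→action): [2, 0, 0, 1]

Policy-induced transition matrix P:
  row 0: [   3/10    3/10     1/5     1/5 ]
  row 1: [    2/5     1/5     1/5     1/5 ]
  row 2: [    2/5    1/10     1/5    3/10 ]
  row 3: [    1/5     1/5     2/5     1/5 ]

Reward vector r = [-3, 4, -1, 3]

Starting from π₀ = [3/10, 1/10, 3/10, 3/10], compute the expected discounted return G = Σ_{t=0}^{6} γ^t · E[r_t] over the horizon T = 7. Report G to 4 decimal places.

t=0: π = [0.3000, 0.1000, 0.3000, 0.3000], E[r] = 0.1000, γ^t·E[r] = 0.100000, running G = 0.100000
t=1: π = [0.3100, 0.2000, 0.2600, 0.2300], E[r] = 0.3000, γ^t·E[r] = 0.270000, running G = 0.370000
t=2: π = [0.3230, 0.2050, 0.2460, 0.2260], E[r] = 0.2830, γ^t·E[r] = 0.229230, running G = 0.599230
t=3: π = [0.3225, 0.2077, 0.2452, 0.2246], E[r] = 0.2919, γ^t·E[r] = 0.212795, running G = 0.812025
t=4: π = [0.3228, 0.2077, 0.2449, 0.2245], E[r] = 0.2911, γ^t·E[r] = 0.190971, running G = 1.002996
t=5: π = [0.3228, 0.2078, 0.2449, 0.2245], E[r] = 0.2913, γ^t·E[r] = 0.172008, running G = 1.175004
t=6: π = [0.3228, 0.2078, 0.2449, 0.2245], E[r] = 0.2913, γ^t·E[r] = 0.154796, running G = 1.329800

G = 1.3298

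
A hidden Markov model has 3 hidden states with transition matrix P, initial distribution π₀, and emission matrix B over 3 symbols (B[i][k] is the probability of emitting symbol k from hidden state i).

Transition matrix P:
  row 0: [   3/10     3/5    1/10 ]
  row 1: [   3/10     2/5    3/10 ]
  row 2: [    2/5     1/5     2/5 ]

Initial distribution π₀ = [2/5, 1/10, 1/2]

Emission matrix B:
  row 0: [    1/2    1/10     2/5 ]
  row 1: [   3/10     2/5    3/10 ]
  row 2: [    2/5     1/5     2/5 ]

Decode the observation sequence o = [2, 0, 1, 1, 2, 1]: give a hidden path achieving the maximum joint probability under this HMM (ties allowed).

path = [2, 0, 1, 1, 0, 1]

t=0: δ = [1.600e-01, 3.000e-02, 2.000e-01]  (obs o_0=2)
t=1: δ = [4.000e-02, 2.880e-02, 3.200e-02]  ψ = [2, 0, 2]  (obs o_1=0)
t=2: δ = [1.280e-03, 9.600e-03, 2.560e-03]  ψ = [2, 0, 2]  (obs o_2=1)
t=3: δ = [2.880e-04, 1.536e-03, 5.760e-04]  ψ = [1, 1, 1]  (obs o_3=1)
t=4: δ = [1.843e-04, 1.843e-04, 1.843e-04]  ψ = [1, 1, 1]  (obs o_4=2)
t=5: δ = [7.373e-06, 4.424e-05, 1.475e-05]  ψ = [2, 0, 2]  (obs o_5=1)
backtrack: best end state = 1; path = [2, 0, 1, 1, 0, 1]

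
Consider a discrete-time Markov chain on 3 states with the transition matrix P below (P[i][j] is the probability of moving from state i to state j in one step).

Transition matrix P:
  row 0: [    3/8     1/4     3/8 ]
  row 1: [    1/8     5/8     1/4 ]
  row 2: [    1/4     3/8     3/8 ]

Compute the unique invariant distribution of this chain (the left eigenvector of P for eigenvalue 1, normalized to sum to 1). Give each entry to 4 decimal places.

Balance equations π_j = Σ_i π_i·P[i][j]:
  π_0 = 3/8·π_0 + 1/8·π_1 + 1/4·π_2
  π_1 = 1/4·π_0 + 5/8·π_1 + 3/8·π_2
  normalize: π_0 + π_1 + π_2 = 1
Solving the linear system gives exactly π = [9/41, 19/41, 13/41].

π = [0.2195, 0.4634, 0.3171]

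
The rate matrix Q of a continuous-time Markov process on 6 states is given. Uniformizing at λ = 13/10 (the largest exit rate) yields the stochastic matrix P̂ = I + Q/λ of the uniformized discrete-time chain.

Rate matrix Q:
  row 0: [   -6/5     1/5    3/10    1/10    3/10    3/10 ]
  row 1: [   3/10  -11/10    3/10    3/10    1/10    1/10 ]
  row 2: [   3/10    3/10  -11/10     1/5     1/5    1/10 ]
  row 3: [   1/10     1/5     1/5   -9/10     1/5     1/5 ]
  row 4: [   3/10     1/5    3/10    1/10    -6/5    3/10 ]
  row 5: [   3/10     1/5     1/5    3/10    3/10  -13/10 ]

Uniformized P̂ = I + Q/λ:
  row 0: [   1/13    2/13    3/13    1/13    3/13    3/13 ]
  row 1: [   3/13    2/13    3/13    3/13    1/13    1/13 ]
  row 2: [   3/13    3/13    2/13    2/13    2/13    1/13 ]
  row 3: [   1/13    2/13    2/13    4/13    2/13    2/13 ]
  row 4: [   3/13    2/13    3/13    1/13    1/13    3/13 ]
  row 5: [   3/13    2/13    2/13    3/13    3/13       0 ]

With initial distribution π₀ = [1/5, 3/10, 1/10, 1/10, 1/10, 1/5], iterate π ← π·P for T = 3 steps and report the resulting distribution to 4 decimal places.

π = [0.1767, 0.1686, 0.1920, 0.1794, 0.1528, 0.1305]

t=0: π = [0.2000, 0.3000, 0.1000, 0.1000, 0.1000, 0.2000]
t=1: π = [0.1846, 0.1615, 0.2000, 0.1846, 0.1538, 0.1154]
t=2: π = [0.1740, 0.1692, 0.1923, 0.1775, 0.1527, 0.1343]
t=3: π = [0.1767, 0.1686, 0.1920, 0.1794, 0.1528, 0.1305]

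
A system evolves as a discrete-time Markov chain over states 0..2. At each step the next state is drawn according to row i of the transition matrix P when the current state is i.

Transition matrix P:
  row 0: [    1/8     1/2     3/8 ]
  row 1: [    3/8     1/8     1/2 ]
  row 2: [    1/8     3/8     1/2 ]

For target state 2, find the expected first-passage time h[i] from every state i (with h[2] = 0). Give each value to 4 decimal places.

First-step conditioning: h[2] = 0; for i ≠ 2, h[i] = 1 + Σ_k P[i][k]·h[k].
  h[0] = 1 + 1/8·h[0] + 1/2·h[1]
  h[1] = 1 + 3/8·h[0] + 1/8·h[1]
Solving the 2×2 linear system over states ≠ 2 gives exactly h = [88/37, 80/37, 0] (h[2] = 0 is the target).

h = [2.3784, 2.1622, 0.0000]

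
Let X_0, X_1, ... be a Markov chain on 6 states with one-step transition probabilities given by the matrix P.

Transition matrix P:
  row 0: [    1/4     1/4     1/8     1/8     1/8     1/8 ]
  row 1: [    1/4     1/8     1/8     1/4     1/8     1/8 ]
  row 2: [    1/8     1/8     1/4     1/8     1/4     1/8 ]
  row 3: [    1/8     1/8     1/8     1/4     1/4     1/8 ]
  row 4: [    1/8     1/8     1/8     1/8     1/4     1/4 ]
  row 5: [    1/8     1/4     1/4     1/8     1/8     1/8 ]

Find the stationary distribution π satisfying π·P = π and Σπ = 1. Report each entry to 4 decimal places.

Balance equations π_j = Σ_i π_i·P[i][j]:
  π_0 = 1/4·π_0 + 1/4·π_1 + 1/8·π_2 + 1/8·π_3 + 1/8·π_4 + 1/8·π_5
  π_1 = 1/4·π_0 + 1/8·π_1 + 1/8·π_2 + 1/8·π_3 + 1/8·π_4 + 1/4·π_5
  π_2 = 1/8·π_0 + 1/8·π_1 + 1/4·π_2 + 1/8·π_3 + 1/8·π_4 + 1/4·π_5
  π_3 = 1/8·π_0 + 1/4·π_1 + 1/8·π_2 + 1/4·π_3 + 1/8·π_4 + 1/8·π_5
  π_4 = 1/8·π_0 + 1/8·π_1 + 1/4·π_2 + 1/4·π_3 + 1/4·π_4 + 1/8·π_5
  normalize: π_0 + π_1 + π_2 + π_3 + π_4 + π_5 = 1
Solving the linear system gives exactly π = [596/3583, 589/3583, 588/3583, 596/3583, 681/3583, 533/3583].

π = [0.1663, 0.1644, 0.1641, 0.1663, 0.1901, 0.1488]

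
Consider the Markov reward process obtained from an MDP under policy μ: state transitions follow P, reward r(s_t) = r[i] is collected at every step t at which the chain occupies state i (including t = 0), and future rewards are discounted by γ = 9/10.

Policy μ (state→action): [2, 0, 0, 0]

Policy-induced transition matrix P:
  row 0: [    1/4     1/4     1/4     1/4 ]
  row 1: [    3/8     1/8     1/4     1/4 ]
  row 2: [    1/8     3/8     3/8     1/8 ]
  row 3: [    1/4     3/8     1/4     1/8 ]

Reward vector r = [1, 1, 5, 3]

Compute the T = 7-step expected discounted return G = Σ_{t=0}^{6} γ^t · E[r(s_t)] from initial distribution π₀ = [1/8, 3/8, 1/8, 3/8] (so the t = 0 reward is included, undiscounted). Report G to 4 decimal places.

G = 12.8108

t=0: π = [0.1250, 0.3750, 0.1250, 0.3750], E[r] = 2.2500, γ^t·E[r] = 2.250000, running G = 2.250000
t=1: π = [0.2813, 0.2656, 0.2656, 0.1875], E[r] = 2.4375, γ^t·E[r] = 2.193750, running G = 4.443750
t=2: π = [0.2500, 0.2734, 0.2832, 0.1934], E[r] = 2.5195, γ^t·E[r] = 2.040820, running G = 6.484570
t=3: π = [0.2488, 0.2754, 0.2854, 0.1904], E[r] = 2.5225, γ^t·E[r] = 1.838874, running G = 8.323444
t=4: π = [0.2487, 0.2751, 0.2857, 0.1905], E[r] = 2.5237, γ^t·E[r] = 1.655828, running G = 9.979272
t=5: π = [0.2487, 0.2751, 0.2857, 0.1905], E[r] = 2.5238, γ^t·E[r] = 1.490272, running G = 11.469544
t=6: π = [0.2487, 0.2751, 0.2857, 0.1905], E[r] = 2.5238, γ^t·E[r] = 1.341255, running G = 12.810799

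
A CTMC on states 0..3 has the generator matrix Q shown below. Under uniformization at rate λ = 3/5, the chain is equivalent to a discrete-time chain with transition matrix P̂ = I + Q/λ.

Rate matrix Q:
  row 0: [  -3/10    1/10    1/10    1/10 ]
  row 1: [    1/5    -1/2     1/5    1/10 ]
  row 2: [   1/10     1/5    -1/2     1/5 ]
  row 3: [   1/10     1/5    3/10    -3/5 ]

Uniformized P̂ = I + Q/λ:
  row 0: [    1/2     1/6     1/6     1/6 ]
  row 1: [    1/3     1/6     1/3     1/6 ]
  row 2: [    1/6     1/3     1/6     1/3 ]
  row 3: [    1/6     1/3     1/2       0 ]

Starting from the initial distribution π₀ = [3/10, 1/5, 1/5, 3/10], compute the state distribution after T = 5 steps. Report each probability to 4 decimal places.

π = [0.3103, 0.2414, 0.2676, 0.1807]

t=0: π = [0.3000, 0.2000, 0.2000, 0.3000]
t=1: π = [0.3000, 0.2500, 0.3000, 0.1500]
t=2: π = [0.3083, 0.2417, 0.2583, 0.1917]
t=3: π = [0.3097, 0.2417, 0.2708, 0.1778]
t=4: π = [0.3102, 0.2414, 0.2662, 0.1822]
t=5: π = [0.3103, 0.2414, 0.2676, 0.1807]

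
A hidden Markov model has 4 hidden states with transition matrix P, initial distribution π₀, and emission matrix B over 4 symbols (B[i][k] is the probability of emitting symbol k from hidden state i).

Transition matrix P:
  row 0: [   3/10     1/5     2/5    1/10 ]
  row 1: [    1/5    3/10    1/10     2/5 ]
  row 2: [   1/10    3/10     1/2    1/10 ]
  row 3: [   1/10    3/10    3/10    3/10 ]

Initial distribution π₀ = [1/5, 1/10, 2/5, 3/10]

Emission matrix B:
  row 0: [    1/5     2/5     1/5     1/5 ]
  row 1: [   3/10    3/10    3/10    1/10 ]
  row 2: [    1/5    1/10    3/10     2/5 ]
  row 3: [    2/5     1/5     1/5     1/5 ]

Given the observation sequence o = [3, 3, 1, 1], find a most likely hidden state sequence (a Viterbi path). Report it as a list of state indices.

t=0: δ = [4.000e-02, 1.000e-02, 1.600e-01, 6.000e-02]  (obs o_0=3)
t=1: δ = [3.200e-03, 4.800e-03, 3.200e-02, 3.600e-03]  ψ = [2, 2, 2, 3]  (obs o_1=3)
t=2: δ = [1.280e-03, 2.880e-03, 1.600e-03, 6.400e-04]  ψ = [2, 2, 2, 2]  (obs o_2=1)
t=3: δ = [2.304e-04, 2.592e-04, 8.000e-05, 2.304e-04]  ψ = [1, 1, 2, 1]  (obs o_3=1)
backtrack: best end state = 1; path = [2, 2, 1, 1]

path = [2, 2, 1, 1]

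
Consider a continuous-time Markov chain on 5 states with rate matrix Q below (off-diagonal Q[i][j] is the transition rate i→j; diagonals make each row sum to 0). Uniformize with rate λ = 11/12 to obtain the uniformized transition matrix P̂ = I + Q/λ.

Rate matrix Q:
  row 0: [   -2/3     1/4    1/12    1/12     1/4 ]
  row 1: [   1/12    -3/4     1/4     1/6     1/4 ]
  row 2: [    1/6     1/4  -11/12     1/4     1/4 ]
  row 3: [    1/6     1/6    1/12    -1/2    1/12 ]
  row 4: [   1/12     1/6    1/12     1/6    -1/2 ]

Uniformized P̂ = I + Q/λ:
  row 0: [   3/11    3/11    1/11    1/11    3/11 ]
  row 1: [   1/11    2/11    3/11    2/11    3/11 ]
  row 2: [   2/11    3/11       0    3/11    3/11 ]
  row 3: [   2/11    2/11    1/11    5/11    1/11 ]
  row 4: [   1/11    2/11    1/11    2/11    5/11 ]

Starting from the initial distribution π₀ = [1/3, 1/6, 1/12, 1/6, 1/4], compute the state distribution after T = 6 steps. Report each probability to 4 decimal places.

π = [0.1515, 0.2063, 0.1177, 0.2457, 0.2788]

t=0: π = [0.3333, 0.1667, 0.0833, 0.1667, 0.2500]
t=1: π = [0.1742, 0.2197, 0.1136, 0.2045, 0.2879]
t=2: π = [0.1515, 0.2080, 0.1205, 0.2321, 0.2879]
t=3: π = [0.1505, 0.2065, 0.1178, 0.2423, 0.2829]
t=4: π = [0.1510, 0.2062, 0.1178, 0.2449, 0.2801]
t=5: π = [0.1513, 0.2063, 0.1177, 0.2456, 0.2791]
t=6: π = [0.1515, 0.2063, 0.1177, 0.2457, 0.2788]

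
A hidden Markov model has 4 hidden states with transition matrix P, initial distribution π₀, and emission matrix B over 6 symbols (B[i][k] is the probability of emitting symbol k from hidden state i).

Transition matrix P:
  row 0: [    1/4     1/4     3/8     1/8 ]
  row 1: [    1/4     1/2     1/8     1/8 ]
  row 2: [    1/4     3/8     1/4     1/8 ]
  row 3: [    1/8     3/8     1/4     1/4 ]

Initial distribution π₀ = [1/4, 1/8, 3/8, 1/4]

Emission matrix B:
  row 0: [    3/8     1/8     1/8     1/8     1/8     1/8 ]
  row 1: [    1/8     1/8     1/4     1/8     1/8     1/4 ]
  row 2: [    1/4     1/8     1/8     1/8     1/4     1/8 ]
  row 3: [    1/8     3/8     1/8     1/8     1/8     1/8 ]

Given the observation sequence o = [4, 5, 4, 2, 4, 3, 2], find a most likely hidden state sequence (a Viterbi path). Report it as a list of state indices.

t=0: δ = [3.125e-02, 1.562e-02, 9.375e-02, 3.125e-02]  (obs o_0=4)
t=1: δ = [2.930e-03, 8.789e-03, 2.930e-03, 1.465e-03]  ψ = [2, 2, 2, 2]  (obs o_1=5)
t=2: δ = [2.747e-04, 5.493e-04, 2.747e-04, 1.373e-04]  ψ = [1, 1, 0, 1]  (obs o_2=4)
t=3: δ = [1.717e-05, 6.866e-05, 1.287e-05, 8.583e-06]  ψ = [1, 1, 0, 1]  (obs o_3=2)
t=4: δ = [2.146e-06, 4.292e-06, 2.146e-06, 1.073e-06]  ψ = [1, 1, 1, 1]  (obs o_4=4)
t=5: δ = [1.341e-07, 2.682e-07, 1.006e-07, 6.706e-08]  ψ = [1, 1, 0, 1]  (obs o_5=3)
t=6: δ = [8.382e-09, 3.353e-08, 6.286e-09, 4.191e-09]  ψ = [1, 1, 0, 1]  (obs o_6=2)
backtrack: best end state = 1; path = [2, 1, 1, 1, 1, 1, 1]

path = [2, 1, 1, 1, 1, 1, 1]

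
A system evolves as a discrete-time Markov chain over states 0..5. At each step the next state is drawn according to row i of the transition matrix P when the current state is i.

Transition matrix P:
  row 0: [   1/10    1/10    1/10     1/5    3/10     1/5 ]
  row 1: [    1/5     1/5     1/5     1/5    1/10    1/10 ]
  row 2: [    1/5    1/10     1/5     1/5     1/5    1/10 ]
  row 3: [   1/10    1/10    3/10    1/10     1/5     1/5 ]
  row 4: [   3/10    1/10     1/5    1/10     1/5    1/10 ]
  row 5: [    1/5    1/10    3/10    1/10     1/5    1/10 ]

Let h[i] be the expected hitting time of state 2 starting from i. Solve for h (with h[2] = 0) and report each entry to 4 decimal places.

h = [5.1704, 4.7573, 0.0000, 4.2587, 4.8586, 4.3415]

First-step conditioning: h[2] = 0; for i ≠ 2, h[i] = 1 + Σ_k P[i][k]·h[k].
  h[0] = 1 + 1/10·h[0] + 1/10·h[1] + 1/5·h[3] + 3/10·h[4] + 1/5·h[5]
  h[1] = 1 + 1/5·h[0] + 1/5·h[1] + 1/5·h[3] + 1/10·h[4] + 1/10·h[5]
  h[3] = 1 + 1/10·h[0] + 1/10·h[1] + 1/10·h[3] + 1/5·h[4] + 1/5·h[5]
  h[4] = 1 + 3/10·h[0] + 1/10·h[1] + 1/10·h[3] + 1/5·h[4] + 1/10·h[5]
  h[5] = 1 + 1/5·h[0] + 1/10·h[1] + 1/10·h[3] + 1/5·h[4] + 1/10·h[5]
Solving the 5×5 linear system over states ≠ 2 gives exactly h = [39300/7601, 36160/7601, 0, 32370/7601, 36930/7601, 3000/691] (h[2] = 0 is the target).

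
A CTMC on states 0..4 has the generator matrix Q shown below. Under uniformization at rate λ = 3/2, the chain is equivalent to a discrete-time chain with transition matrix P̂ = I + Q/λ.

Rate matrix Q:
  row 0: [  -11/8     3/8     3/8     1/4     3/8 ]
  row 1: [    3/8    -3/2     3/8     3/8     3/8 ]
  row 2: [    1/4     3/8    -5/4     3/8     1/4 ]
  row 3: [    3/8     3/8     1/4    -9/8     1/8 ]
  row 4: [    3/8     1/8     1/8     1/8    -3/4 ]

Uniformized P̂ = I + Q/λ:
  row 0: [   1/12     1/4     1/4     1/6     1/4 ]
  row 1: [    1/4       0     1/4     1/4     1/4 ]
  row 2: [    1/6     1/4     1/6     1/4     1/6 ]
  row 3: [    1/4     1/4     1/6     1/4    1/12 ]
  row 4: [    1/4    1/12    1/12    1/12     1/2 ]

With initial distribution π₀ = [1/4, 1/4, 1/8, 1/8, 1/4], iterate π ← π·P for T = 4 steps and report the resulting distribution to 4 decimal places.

π = [0.2018, 0.1638, 0.1743, 0.1877, 0.2724]

t=0: π = [0.2500, 0.2500, 0.1250, 0.1250, 0.2500]
t=1: π = [0.1979, 0.1458, 0.1875, 0.1875, 0.2813]
t=2: π = [0.2014, 0.1667, 0.1719, 0.1866, 0.2734]
t=3: π = [0.2021, 0.1628, 0.1746, 0.1876, 0.2729]
t=4: π = [0.2018, 0.1638, 0.1743, 0.1877, 0.2724]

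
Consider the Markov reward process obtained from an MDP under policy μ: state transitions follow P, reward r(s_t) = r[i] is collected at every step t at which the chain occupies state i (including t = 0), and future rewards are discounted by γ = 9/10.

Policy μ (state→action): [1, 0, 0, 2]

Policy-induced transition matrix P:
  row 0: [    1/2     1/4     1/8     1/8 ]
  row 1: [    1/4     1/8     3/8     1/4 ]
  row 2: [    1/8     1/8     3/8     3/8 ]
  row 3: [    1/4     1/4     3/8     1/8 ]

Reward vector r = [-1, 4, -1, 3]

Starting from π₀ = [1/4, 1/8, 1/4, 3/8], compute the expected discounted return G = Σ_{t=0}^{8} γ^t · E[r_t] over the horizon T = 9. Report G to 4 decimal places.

t=0: π = [0.2500, 0.1250, 0.2500, 0.3750], E[r] = 1.1250, γ^t·E[r] = 1.125000, running G = 1.125000
t=1: π = [0.2813, 0.2031, 0.3125, 0.2031], E[r] = 0.8281, γ^t·E[r] = 0.745313, running G = 1.870313
t=2: π = [0.2813, 0.1855, 0.3047, 0.2285], E[r] = 0.8418, γ^t·E[r] = 0.681855, running G = 2.552168
t=3: π = [0.2822, 0.1887, 0.3047, 0.2244], E[r] = 0.8411, γ^t·E[r] = 0.613136, running G = 3.165304
t=4: π = [0.2825, 0.1883, 0.3044, 0.2248], E[r] = 0.8407, γ^t·E[r] = 0.551562, running G = 3.716866
t=5: π = [0.2826, 0.1884, 0.3044, 0.2247], E[r] = 0.8406, γ^t·E[r] = 0.496381, running G = 4.213247
t=6: π = [0.2826, 0.1884, 0.3044, 0.2246], E[r] = 0.8406, γ^t·E[r] = 0.446726, running G = 4.659973
t=7: π = [0.2826, 0.1884, 0.3044, 0.2246], E[r] = 0.8406, γ^t·E[r] = 0.402049, running G = 5.062022
t=8: π = [0.2826, 0.1884, 0.3043, 0.2246], E[r] = 0.8406, γ^t·E[r] = 0.361843, running G = 5.423864

G = 5.4239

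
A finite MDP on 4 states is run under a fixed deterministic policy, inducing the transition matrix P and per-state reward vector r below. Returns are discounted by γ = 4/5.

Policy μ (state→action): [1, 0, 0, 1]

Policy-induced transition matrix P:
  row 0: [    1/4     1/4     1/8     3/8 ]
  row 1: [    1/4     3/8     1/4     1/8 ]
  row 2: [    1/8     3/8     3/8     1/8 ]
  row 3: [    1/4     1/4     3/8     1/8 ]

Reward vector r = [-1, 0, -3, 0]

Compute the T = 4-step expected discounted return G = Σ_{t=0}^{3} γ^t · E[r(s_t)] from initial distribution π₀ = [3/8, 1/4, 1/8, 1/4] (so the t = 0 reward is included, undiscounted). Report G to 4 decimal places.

t=0: π = [0.3750, 0.2500, 0.1250, 0.2500], E[r] = -0.7500, γ^t·E[r] = -0.750000, running G = -0.750000
t=1: π = [0.2344, 0.2969, 0.2500, 0.2188], E[r] = -0.9844, γ^t·E[r] = -0.787500, running G = -1.537500
t=2: π = [0.2188, 0.3184, 0.2793, 0.1836], E[r] = -1.0566, γ^t·E[r] = -0.676250, running G = -2.213750
t=3: π = [0.2151, 0.3247, 0.2805, 0.1797], E[r] = -1.0566, γ^t·E[r] = -0.541000, running G = -2.754750

G = -2.7548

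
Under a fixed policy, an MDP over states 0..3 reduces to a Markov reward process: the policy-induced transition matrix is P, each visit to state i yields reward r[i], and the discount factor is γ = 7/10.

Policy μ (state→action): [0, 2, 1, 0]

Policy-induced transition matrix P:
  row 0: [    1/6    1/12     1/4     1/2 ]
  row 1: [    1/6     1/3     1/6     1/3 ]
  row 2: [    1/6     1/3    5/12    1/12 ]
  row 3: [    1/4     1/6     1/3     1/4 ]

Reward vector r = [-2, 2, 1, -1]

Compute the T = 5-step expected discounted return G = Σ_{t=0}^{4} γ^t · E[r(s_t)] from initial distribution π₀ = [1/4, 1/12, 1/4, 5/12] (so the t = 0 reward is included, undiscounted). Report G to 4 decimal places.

t=0: π = [0.2500, 0.0833, 0.2500, 0.4167], E[r] = -0.5000, γ^t·E[r] = -0.500000, running G = -0.500000
t=1: π = [0.2014, 0.2014, 0.3194, 0.2778], E[r] = 0.0417, γ^t·E[r] = 0.029167, running G = -0.470833
t=2: π = [0.1898, 0.2367, 0.3096, 0.2639], E[r] = 0.1395, γ^t·E[r] = 0.068339, running G = -0.402494
t=3: π = [0.1887, 0.2419, 0.3039, 0.2656], E[r] = 0.1448, γ^t·E[r] = 0.049657, running G = -0.352837
t=4: π = [0.1888, 0.2419, 0.3026, 0.2667], E[r] = 0.1422, γ^t·E[r] = 0.034132, running G = -0.318706

G = -0.3187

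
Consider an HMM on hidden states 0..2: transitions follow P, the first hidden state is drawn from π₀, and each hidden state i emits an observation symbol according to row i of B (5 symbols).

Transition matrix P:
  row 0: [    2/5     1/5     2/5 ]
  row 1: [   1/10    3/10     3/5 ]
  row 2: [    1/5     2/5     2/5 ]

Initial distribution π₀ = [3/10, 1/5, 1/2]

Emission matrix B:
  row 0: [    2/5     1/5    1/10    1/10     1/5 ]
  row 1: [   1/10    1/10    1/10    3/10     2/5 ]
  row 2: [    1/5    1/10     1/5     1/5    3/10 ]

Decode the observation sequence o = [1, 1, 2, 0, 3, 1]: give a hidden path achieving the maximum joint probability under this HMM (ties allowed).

t=0: δ = [6.000e-02, 2.000e-02, 5.000e-02]  (obs o_0=1)
t=1: δ = [4.800e-03, 2.000e-03, 2.400e-03]  ψ = [0, 2, 0]  (obs o_1=1)
t=2: δ = [1.920e-04, 9.600e-05, 3.840e-04]  ψ = [0, 0, 0]  (obs o_2=2)
t=3: δ = [3.072e-05, 1.536e-05, 3.072e-05]  ψ = [0, 2, 2]  (obs o_3=0)
t=4: δ = [1.229e-06, 3.686e-06, 2.458e-06]  ψ = [0, 2, 0]  (obs o_4=3)
t=5: δ = [9.830e-08, 1.106e-07, 2.212e-07]  ψ = [0, 1, 1]  (obs o_5=1)
backtrack: best end state = 2; path = [0, 0, 2, 2, 1, 2]

path = [0, 0, 2, 2, 1, 2]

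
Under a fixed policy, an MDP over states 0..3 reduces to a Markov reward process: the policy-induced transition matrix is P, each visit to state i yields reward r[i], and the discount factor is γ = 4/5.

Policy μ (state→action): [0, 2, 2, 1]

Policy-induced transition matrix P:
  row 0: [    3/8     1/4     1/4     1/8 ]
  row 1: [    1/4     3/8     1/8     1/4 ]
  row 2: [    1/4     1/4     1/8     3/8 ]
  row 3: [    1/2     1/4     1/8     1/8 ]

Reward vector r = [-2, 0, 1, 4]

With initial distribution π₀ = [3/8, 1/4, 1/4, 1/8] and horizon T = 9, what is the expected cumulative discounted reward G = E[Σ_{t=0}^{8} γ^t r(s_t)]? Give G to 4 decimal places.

t=0: π = [0.3750, 0.2500, 0.2500, 0.1250], E[r] = 0.0000, γ^t·E[r] = 0.000000, running G = 0.000000
t=1: π = [0.3281, 0.2813, 0.1719, 0.2188], E[r] = 0.3906, γ^t·E[r] = 0.312500, running G = 0.312500
t=2: π = [0.3457, 0.2852, 0.1660, 0.2031], E[r] = 0.2871, γ^t·E[r] = 0.183750, running G = 0.496250
t=3: π = [0.3440, 0.2856, 0.1682, 0.2021], E[r] = 0.2888, γ^t·E[r] = 0.147875, running G = 0.644125
t=4: π = [0.3435, 0.2857, 0.1680, 0.2028], E[r] = 0.2920, γ^t·E[r] = 0.119588, running G = 0.763713
t=5: π = [0.3436, 0.2857, 0.1679, 0.2027], E[r] = 0.2915, γ^t·E[r] = 0.095529, running G = 0.859241
t=6: π = [0.3436, 0.2857, 0.1680, 0.2027], E[r] = 0.2915, γ^t·E[r] = 0.076412, running G = 0.935653
t=7: π = [0.3436, 0.2857, 0.1680, 0.2027], E[r] = 0.2915, γ^t·E[r] = 0.061133, running G = 0.996787
t=8: π = [0.3436, 0.2857, 0.1680, 0.2027], E[r] = 0.2915, γ^t·E[r] = 0.048907, running G = 1.045693

G = 1.0457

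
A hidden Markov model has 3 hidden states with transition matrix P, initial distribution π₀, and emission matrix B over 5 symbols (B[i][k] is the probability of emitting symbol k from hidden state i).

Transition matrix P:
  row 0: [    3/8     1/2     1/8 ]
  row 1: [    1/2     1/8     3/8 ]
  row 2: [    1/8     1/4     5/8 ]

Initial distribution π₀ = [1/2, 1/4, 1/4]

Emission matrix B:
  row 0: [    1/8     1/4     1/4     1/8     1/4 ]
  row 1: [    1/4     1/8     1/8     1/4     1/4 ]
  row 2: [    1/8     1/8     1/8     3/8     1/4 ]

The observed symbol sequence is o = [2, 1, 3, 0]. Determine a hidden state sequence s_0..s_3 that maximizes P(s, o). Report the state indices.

path = [0, 0, 1, 0]

t=0: δ = [1.250e-01, 3.125e-02, 3.125e-02]  (obs o_0=2)
t=1: δ = [1.172e-02, 7.812e-03, 2.441e-03]  ψ = [0, 0, 2]  (obs o_1=1)
t=2: δ = [5.493e-04, 1.465e-03, 1.099e-03]  ψ = [0, 0, 1]  (obs o_2=3)
t=3: δ = [9.155e-05, 6.866e-05, 8.583e-05]  ψ = [1, 0, 2]  (obs o_3=0)
backtrack: best end state = 0; path = [0, 0, 1, 0]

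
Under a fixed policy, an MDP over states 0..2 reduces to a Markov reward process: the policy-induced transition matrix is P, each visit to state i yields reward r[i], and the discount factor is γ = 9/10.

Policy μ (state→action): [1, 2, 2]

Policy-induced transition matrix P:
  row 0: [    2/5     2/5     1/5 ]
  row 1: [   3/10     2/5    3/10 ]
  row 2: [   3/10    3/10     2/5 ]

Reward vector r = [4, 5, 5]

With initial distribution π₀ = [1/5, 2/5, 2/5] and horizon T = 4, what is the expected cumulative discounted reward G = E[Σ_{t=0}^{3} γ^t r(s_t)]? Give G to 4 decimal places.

G = 16.1952

t=0: π = [0.2000, 0.4000, 0.4000], E[r] = 4.8000, γ^t·E[r] = 4.800000, running G = 4.800000
t=1: π = [0.3200, 0.3600, 0.3200], E[r] = 4.6800, γ^t·E[r] = 4.212000, running G = 9.012000
t=2: π = [0.3320, 0.3680, 0.3000], E[r] = 4.6680, γ^t·E[r] = 3.781080, running G = 12.793080
t=3: π = [0.3332, 0.3700, 0.2968], E[r] = 4.6668, γ^t·E[r] = 3.402097, running G = 16.195177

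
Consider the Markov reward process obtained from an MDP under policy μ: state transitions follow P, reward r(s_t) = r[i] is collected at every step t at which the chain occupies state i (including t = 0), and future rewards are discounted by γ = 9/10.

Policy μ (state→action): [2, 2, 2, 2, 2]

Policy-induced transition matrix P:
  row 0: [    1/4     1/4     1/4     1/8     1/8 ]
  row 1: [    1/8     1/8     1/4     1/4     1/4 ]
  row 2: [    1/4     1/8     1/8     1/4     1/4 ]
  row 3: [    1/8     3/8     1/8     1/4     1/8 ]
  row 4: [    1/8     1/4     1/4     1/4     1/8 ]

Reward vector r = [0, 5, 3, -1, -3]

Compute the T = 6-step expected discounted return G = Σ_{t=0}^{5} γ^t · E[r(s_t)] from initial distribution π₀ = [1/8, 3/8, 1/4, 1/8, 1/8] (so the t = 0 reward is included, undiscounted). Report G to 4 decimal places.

G = 5.4475

t=0: π = [0.1250, 0.3750, 0.2500, 0.1250, 0.1250], E[r] = 2.1250, γ^t·E[r] = 2.125000, running G = 2.125000
t=1: π = [0.1719, 0.1875, 0.2031, 0.2344, 0.2031], E[r] = 0.7031, γ^t·E[r] = 0.632813, running G = 2.757813
t=2: π = [0.1719, 0.2305, 0.1953, 0.2285, 0.1738], E[r] = 0.9883, γ^t·E[r] = 0.800508, running G = 3.558320
t=3: π = [0.1709, 0.2253, 0.1970, 0.2285, 0.1782], E[r] = 0.9546, γ^t·E[r] = 0.695896, running G = 4.254216
t=4: π = [0.1710, 0.2258, 0.1968, 0.2286, 0.1778], E[r] = 0.9572, γ^t·E[r] = 0.628048, running G = 4.882265
t=5: π = [0.1710, 0.2258, 0.1968, 0.2286, 0.1778], E[r] = 0.9572, γ^t·E[r] = 0.565189, running G = 5.447454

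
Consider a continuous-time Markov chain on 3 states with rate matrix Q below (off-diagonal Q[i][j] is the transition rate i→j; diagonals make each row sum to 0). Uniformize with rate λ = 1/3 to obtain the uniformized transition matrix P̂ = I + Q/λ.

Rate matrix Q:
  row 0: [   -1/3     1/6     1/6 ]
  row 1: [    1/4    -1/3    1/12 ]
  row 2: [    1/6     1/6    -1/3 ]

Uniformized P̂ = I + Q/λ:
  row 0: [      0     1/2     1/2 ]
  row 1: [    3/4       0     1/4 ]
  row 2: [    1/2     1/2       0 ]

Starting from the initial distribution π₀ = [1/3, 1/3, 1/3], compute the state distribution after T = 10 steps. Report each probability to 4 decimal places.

π = [0.3888, 0.3333, 0.2778]

t=0: π = [0.3333, 0.3333, 0.3333]
t=1: π = [0.4167, 0.3333, 0.2500]
t=2: π = [0.3750, 0.3333, 0.2917]
t=3: π = [0.3958, 0.3333, 0.2708]
t=4: π = [0.3854, 0.3333, 0.2813]
t=5: π = [0.3906, 0.3333, 0.2760]
t=6: π = [0.3880, 0.3333, 0.2786]
t=7: π = [0.3893, 0.3333, 0.2773]
t=8: π = [0.3887, 0.3333, 0.2780]
t=9: π = [0.3890, 0.3333, 0.2777]
t=10: π = [0.3888, 0.3333, 0.2778]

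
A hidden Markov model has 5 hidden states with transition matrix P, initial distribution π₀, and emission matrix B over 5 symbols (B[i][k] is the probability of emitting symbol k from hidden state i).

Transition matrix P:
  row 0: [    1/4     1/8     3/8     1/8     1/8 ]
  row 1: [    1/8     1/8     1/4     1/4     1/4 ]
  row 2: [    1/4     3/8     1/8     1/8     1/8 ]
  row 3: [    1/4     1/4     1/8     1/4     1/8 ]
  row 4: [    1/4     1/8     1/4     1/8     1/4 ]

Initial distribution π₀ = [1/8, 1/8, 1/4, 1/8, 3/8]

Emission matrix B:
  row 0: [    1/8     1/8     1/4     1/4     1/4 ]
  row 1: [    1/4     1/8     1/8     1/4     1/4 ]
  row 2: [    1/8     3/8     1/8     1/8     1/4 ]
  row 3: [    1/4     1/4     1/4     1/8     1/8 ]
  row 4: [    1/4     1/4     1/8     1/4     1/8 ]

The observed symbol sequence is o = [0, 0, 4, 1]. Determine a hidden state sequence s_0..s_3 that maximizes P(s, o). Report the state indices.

t=0: δ = [1.562e-02, 3.125e-02, 3.125e-02, 3.125e-02, 9.375e-02]  (obs o_0=0)
t=1: δ = [2.930e-03, 2.930e-03, 2.930e-03, 2.930e-03, 5.859e-03]  ψ = [4, 2, 4, 4, 4]  (obs o_1=0)
t=2: δ = [3.662e-04, 2.747e-04, 3.662e-04, 9.155e-05, 1.831e-04]  ψ = [4, 2, 4, 1, 4]  (obs o_2=4)
t=3: δ = [1.144e-05, 1.717e-05, 5.150e-05, 1.717e-05, 1.717e-05]  ψ = [0, 2, 0, 1, 1]  (obs o_3=1)
backtrack: best end state = 2; path = [4, 4, 0, 2]

path = [4, 4, 0, 2]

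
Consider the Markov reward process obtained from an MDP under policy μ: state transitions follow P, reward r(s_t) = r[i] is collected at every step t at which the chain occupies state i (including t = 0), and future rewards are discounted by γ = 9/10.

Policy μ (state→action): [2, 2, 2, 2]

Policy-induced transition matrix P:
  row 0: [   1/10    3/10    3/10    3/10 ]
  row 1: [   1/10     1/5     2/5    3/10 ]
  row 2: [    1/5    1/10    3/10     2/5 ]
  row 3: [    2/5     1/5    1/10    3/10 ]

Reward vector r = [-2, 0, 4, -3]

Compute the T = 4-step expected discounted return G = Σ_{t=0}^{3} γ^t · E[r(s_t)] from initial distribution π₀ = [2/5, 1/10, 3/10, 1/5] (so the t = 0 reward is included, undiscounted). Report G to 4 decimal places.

t=0: π = [0.4000, 0.1000, 0.3000, 0.2000], E[r] = -0.2000, γ^t·E[r] = -0.200000, running G = -0.200000
t=1: π = [0.1900, 0.2100, 0.2700, 0.3300], E[r] = -0.2900, γ^t·E[r] = -0.261000, running G = -0.461000
t=2: π = [0.2260, 0.1920, 0.2550, 0.3270], E[r] = -0.4130, γ^t·E[r] = -0.334530, running G = -0.795530
t=3: π = [0.2236, 0.1971, 0.2538, 0.3255], E[r] = -0.4085, γ^t·E[r] = -0.297797, running G = -1.093327

G = -1.0933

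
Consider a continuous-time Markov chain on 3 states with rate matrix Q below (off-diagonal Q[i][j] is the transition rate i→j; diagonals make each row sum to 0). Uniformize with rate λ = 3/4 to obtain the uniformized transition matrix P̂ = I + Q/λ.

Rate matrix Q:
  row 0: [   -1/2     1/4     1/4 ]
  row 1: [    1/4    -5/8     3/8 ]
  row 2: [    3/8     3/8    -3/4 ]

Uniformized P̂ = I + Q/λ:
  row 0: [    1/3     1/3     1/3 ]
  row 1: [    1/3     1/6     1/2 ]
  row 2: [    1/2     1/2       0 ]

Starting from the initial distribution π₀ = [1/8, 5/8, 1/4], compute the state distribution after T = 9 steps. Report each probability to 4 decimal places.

t=0: π = [0.1250, 0.6250, 0.2500]
t=1: π = [0.3750, 0.2708, 0.3542]
t=2: π = [0.3924, 0.3472, 0.2604]
t=3: π = [0.3767, 0.3189, 0.3044]
t=4: π = [0.3841, 0.3309, 0.2850]
t=5: π = [0.3808, 0.3257, 0.2935]
t=6: π = [0.3822, 0.3280, 0.2898]
t=7: π = [0.3816, 0.3270, 0.2914]
t=8: π = [0.3819, 0.3274, 0.2907]
t=9: π = [0.3818, 0.3272, 0.2910]

π = [0.3818, 0.3272, 0.2910]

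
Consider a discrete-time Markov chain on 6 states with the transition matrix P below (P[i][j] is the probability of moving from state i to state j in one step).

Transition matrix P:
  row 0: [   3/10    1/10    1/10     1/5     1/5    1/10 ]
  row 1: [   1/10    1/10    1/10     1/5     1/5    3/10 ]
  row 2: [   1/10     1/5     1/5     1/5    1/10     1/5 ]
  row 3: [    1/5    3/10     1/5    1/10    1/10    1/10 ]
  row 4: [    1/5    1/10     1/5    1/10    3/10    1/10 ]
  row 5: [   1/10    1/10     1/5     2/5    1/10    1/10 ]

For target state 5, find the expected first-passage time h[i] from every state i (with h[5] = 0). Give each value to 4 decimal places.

First-step conditioning: h[5] = 0; for i ≠ 5, h[i] = 1 + Σ_k P[i][k]·h[k].
  h[0] = 1 + 3/10·h[0] + 1/10·h[1] + 1/10·h[2] + 1/5·h[3] + 1/5·h[4]
  h[1] = 1 + 1/10·h[0] + 1/10·h[1] + 1/10·h[2] + 1/5·h[3] + 1/5·h[4]
  h[2] = 1 + 1/10·h[0] + 1/5·h[1] + 1/5·h[2] + 1/5·h[3] + 1/10·h[4]
  h[3] = 1 + 1/5·h[0] + 3/10·h[1] + 1/5·h[2] + 1/10·h[3] + 1/10·h[4]
  h[4] = 1 + 1/5·h[0] + 1/10·h[1] + 1/5·h[2] + 1/10·h[3] + 3/10·h[4]
Solving the 5×5 linear system over states ≠ 5 gives exactly h = [892/129, 3568/645, 6, 1416/215, 4418/645, 0] (h[5] = 0 is the target).

h = [6.9147, 5.5318, 6.0000, 6.5860, 6.8496, 0.0000]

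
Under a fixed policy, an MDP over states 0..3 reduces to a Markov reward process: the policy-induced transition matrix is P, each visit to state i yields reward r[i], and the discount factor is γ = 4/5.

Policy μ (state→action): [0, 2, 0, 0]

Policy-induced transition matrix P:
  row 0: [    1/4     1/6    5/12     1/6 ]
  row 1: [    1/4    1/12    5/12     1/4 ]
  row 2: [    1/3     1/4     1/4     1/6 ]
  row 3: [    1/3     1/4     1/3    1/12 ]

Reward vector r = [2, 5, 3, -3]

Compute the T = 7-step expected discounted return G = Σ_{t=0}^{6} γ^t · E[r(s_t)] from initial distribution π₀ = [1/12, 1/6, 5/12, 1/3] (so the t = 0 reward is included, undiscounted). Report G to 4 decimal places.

t=0: π = [0.0833, 0.1667, 0.4167, 0.3333], E[r] = 1.2500, γ^t·E[r] = 1.250000, running G = 1.250000
t=1: π = [0.3125, 0.2153, 0.3194, 0.1528], E[r] = 2.2014, γ^t·E[r] = 1.761111, running G = 3.011111
t=2: π = [0.2894, 0.1881, 0.3507, 0.1719], E[r] = 2.0556, γ^t·E[r] = 1.315556, running G = 4.326667
t=3: π = [0.2935, 0.1945, 0.3439, 0.1680], E[r] = 2.0874, γ^t·E[r] = 1.068765, running G = 5.395432
t=4: π = [0.2927, 0.1931, 0.3453, 0.1689], E[r] = 2.0803, γ^t·E[r] = 0.852094, running G = 6.247526
t=5: π = [0.2929, 0.1934, 0.3450, 0.1687], E[r] = 2.0819, γ^t·E[r] = 0.682191, running G = 6.929717
t=6: π = [0.2928, 0.1934, 0.3451, 0.1687], E[r] = 2.0815, γ^t·E[r] = 0.545662, running G = 7.475379

G = 7.4754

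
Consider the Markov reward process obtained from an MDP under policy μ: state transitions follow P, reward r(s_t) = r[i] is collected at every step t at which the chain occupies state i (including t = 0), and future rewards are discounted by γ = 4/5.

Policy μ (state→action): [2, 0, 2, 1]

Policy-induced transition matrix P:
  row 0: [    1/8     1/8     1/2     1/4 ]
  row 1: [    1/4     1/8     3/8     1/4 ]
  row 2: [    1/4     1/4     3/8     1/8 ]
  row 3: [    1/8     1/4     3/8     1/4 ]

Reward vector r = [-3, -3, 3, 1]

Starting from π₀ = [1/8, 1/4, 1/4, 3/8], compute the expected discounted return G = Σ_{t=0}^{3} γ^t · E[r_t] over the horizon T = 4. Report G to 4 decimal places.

t=0: π = [0.1250, 0.2500, 0.2500, 0.3750], E[r] = 0.0000, γ^t·E[r] = 0.000000, running G = 0.000000
t=1: π = [0.1875, 0.2031, 0.3906, 0.2188], E[r] = 0.2188, γ^t·E[r] = 0.175000, running G = 0.175000
t=2: π = [0.1992, 0.2012, 0.3984, 0.2012], E[r] = 0.1953, γ^t·E[r] = 0.125000, running G = 0.300000
t=3: π = [0.2000, 0.2000, 0.3999, 0.2002], E[r] = 0.2002, γ^t·E[r] = 0.102500, running G = 0.402500

G = 0.4025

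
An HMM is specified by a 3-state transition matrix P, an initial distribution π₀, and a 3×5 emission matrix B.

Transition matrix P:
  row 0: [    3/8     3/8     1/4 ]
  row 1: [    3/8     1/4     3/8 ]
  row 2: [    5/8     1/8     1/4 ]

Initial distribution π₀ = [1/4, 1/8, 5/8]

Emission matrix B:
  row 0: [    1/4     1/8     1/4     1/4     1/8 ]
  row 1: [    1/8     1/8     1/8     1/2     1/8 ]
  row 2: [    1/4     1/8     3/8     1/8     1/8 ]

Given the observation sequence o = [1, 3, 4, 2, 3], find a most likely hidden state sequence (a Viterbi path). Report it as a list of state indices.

path = [2, 0, 1, 2, 0]

t=0: δ = [3.125e-02, 1.562e-02, 7.812e-02]  (obs o_0=1)
t=1: δ = [1.221e-02, 5.859e-03, 2.441e-03]  ψ = [2, 0, 2]  (obs o_1=3)
t=2: δ = [5.722e-04, 5.722e-04, 3.815e-04]  ψ = [0, 0, 0]  (obs o_2=4)
t=3: δ = [5.960e-05, 2.682e-05, 8.047e-05]  ψ = [2, 0, 1]  (obs o_3=2)
t=4: δ = [1.257e-05, 1.118e-05, 2.515e-06]  ψ = [2, 0, 2]  (obs o_4=3)
backtrack: best end state = 0; path = [2, 0, 1, 2, 0]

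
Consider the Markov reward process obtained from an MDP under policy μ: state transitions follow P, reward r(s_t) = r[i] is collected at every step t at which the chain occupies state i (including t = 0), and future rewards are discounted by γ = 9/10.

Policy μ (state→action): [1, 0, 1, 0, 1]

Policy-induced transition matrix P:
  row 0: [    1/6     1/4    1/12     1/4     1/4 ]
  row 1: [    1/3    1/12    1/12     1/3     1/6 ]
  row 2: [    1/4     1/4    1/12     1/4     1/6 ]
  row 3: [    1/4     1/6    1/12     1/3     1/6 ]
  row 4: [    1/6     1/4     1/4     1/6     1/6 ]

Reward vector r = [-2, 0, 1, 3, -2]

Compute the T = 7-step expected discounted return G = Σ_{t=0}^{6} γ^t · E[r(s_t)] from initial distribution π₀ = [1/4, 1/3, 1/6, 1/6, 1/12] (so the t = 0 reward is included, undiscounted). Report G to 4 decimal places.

G = 0.4023

t=0: π = [0.2500, 0.3333, 0.1667, 0.1667, 0.0833], E[r] = 0.0000, γ^t·E[r] = 0.000000, running G = 0.000000
t=1: π = [0.2500, 0.1806, 0.0972, 0.2847, 0.1875], E[r] = 0.0764, γ^t·E[r] = 0.068750, running G = 0.068750
t=2: π = [0.2286, 0.1962, 0.1146, 0.2731, 0.1875], E[r] = 0.1019, γ^t·E[r] = 0.082500, running G = 0.151250
t=3: π = [0.2317, 0.1945, 0.1146, 0.2735, 0.1857], E[r] = 0.1003, γ^t·E[r] = 0.073090, running G = 0.224340
t=4: π = [0.2314, 0.1948, 0.1143, 0.2735, 0.1860], E[r] = 0.1001, γ^t·E[r] = 0.065649, running G = 0.289989
t=5: π = [0.2314, 0.1947, 0.1143, 0.2735, 0.1860], E[r] = 0.1001, γ^t·E[r] = 0.059115, running G = 0.349104
t=6: π = [0.2314, 0.1947, 0.1143, 0.2735, 0.1860], E[r] = 0.1001, γ^t·E[r] = 0.053201, running G = 0.402304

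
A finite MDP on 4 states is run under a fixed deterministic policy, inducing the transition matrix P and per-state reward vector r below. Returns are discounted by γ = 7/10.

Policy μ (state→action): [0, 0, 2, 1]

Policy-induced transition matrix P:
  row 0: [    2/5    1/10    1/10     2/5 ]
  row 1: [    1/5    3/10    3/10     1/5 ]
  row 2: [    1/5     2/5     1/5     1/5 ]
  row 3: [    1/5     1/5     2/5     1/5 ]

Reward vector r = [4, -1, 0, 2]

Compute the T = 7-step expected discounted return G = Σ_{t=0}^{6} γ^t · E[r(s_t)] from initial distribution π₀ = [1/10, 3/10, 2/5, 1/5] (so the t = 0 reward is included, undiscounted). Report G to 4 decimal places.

t=0: π = [0.1000, 0.3000, 0.4000, 0.2000], E[r] = 0.5000, γ^t·E[r] = 0.500000, running G = 0.500000
t=1: π = [0.2200, 0.3000, 0.2600, 0.2200], E[r] = 1.0200, γ^t·E[r] = 0.714000, running G = 1.214000
t=2: π = [0.2440, 0.2600, 0.2520, 0.2440], E[r] = 1.2040, γ^t·E[r] = 0.589960, running G = 1.803960
t=3: π = [0.2488, 0.2520, 0.2504, 0.2488], E[r] = 1.2408, γ^t·E[r] = 0.425594, running G = 2.229554
t=4: π = [0.2498, 0.2504, 0.2501, 0.2498], E[r] = 1.2482, γ^t·E[r] = 0.299683, running G = 2.529238
t=5: π = [0.2500, 0.2501, 0.2500, 0.2500], E[r] = 1.2496, γ^t·E[r] = 0.210026, running G = 2.739263
t=6: π = [0.2500, 0.2500, 0.2500, 0.2500], E[r] = 1.2499, γ^t·E[r] = 0.147053, running G = 2.886316

G = 2.8863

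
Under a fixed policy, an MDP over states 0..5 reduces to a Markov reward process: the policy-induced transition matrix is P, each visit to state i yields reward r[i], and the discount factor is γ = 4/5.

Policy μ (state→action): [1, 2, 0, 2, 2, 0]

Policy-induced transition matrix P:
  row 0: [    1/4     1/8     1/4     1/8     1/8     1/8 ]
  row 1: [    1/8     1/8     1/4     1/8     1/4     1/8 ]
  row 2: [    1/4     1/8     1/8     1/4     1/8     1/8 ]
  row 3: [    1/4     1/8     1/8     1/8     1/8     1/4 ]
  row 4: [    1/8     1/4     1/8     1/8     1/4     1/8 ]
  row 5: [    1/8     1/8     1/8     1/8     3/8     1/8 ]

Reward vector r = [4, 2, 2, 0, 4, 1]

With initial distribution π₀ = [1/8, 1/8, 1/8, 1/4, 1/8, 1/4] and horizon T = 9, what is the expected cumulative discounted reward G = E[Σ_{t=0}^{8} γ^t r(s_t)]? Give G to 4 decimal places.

G = 9.5993

t=0: π = [0.1250, 0.1250, 0.1250, 0.2500, 0.1250, 0.2500], E[r] = 1.7500, γ^t·E[r] = 1.750000, running G = 1.750000
t=1: π = [0.1875, 0.1406, 0.1563, 0.1406, 0.2188, 0.1563], E[r] = 2.3750, γ^t·E[r] = 1.900000, running G = 3.650000
t=2: π = [0.1855, 0.1523, 0.1660, 0.1445, 0.2090, 0.1426], E[r] = 2.3574, γ^t·E[r] = 1.508750, running G = 5.158750
t=3: π = [0.1870, 0.1511, 0.1672, 0.1458, 0.2058, 0.1431], E[r] = 2.3511, γ^t·E[r] = 1.203750, running G = 6.362500
t=4: π = [0.1875, 0.1507, 0.1673, 0.1459, 0.2054, 0.1432], E[r] = 2.3507, γ^t·E[r] = 0.962863, running G = 7.325363
t=5: π = [0.1876, 0.1507, 0.1673, 0.1459, 0.2053, 0.1432], E[r] = 2.3507, γ^t·E[r] = 0.770294, running G = 8.095656
t=6: π = [0.1876, 0.1507, 0.1673, 0.1459, 0.2053, 0.1432], E[r] = 2.3508, γ^t·E[r] = 0.616235, running G = 8.711892
t=7: π = [0.1876, 0.1507, 0.1673, 0.1459, 0.2053, 0.1432], E[r] = 2.3508, γ^t·E[r] = 0.492988, running G = 9.204880
t=8: π = [0.1876, 0.1507, 0.1673, 0.1459, 0.2053, 0.1432], E[r] = 2.3508, γ^t·E[r] = 0.394390, running G = 9.599270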